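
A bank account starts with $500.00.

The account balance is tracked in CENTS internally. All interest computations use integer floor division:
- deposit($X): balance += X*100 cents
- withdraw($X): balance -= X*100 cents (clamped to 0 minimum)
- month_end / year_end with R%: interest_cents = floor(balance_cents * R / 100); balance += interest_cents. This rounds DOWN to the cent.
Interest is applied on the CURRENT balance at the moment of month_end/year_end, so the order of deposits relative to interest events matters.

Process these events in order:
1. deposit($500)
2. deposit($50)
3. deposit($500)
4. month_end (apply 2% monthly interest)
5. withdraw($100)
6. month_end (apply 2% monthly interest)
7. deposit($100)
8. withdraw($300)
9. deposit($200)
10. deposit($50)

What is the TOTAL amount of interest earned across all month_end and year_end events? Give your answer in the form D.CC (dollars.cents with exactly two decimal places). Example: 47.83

After 1 (deposit($500)): balance=$1000.00 total_interest=$0.00
After 2 (deposit($50)): balance=$1050.00 total_interest=$0.00
After 3 (deposit($500)): balance=$1550.00 total_interest=$0.00
After 4 (month_end (apply 2% monthly interest)): balance=$1581.00 total_interest=$31.00
After 5 (withdraw($100)): balance=$1481.00 total_interest=$31.00
After 6 (month_end (apply 2% monthly interest)): balance=$1510.62 total_interest=$60.62
After 7 (deposit($100)): balance=$1610.62 total_interest=$60.62
After 8 (withdraw($300)): balance=$1310.62 total_interest=$60.62
After 9 (deposit($200)): balance=$1510.62 total_interest=$60.62
After 10 (deposit($50)): balance=$1560.62 total_interest=$60.62

Answer: 60.62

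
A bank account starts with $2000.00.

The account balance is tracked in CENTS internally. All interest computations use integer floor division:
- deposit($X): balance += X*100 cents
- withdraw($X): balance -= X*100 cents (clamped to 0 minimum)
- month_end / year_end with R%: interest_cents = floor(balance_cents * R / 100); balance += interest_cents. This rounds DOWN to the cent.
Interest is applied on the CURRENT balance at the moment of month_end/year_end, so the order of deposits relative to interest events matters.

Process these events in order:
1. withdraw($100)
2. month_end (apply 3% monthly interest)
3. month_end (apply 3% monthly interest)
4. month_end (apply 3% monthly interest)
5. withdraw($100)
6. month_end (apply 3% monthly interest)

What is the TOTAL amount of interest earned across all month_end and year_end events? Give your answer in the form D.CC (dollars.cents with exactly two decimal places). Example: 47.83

Answer: 235.46

Derivation:
After 1 (withdraw($100)): balance=$1900.00 total_interest=$0.00
After 2 (month_end (apply 3% monthly interest)): balance=$1957.00 total_interest=$57.00
After 3 (month_end (apply 3% monthly interest)): balance=$2015.71 total_interest=$115.71
After 4 (month_end (apply 3% monthly interest)): balance=$2076.18 total_interest=$176.18
After 5 (withdraw($100)): balance=$1976.18 total_interest=$176.18
After 6 (month_end (apply 3% monthly interest)): balance=$2035.46 total_interest=$235.46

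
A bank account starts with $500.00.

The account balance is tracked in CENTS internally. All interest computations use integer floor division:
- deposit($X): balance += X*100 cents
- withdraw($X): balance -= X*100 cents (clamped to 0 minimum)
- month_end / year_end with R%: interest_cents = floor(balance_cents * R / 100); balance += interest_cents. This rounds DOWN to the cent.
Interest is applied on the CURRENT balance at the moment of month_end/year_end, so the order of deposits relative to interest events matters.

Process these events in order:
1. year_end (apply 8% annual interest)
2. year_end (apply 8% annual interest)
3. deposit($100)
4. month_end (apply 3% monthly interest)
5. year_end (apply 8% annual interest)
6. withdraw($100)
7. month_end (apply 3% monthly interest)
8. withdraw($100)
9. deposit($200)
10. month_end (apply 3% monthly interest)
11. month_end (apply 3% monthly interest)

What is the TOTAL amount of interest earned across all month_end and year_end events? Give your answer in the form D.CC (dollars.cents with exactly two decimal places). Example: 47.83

After 1 (year_end (apply 8% annual interest)): balance=$540.00 total_interest=$40.00
After 2 (year_end (apply 8% annual interest)): balance=$583.20 total_interest=$83.20
After 3 (deposit($100)): balance=$683.20 total_interest=$83.20
After 4 (month_end (apply 3% monthly interest)): balance=$703.69 total_interest=$103.69
After 5 (year_end (apply 8% annual interest)): balance=$759.98 total_interest=$159.98
After 6 (withdraw($100)): balance=$659.98 total_interest=$159.98
After 7 (month_end (apply 3% monthly interest)): balance=$679.77 total_interest=$179.77
After 8 (withdraw($100)): balance=$579.77 total_interest=$179.77
After 9 (deposit($200)): balance=$779.77 total_interest=$179.77
After 10 (month_end (apply 3% monthly interest)): balance=$803.16 total_interest=$203.16
After 11 (month_end (apply 3% monthly interest)): balance=$827.25 total_interest=$227.25

Answer: 227.25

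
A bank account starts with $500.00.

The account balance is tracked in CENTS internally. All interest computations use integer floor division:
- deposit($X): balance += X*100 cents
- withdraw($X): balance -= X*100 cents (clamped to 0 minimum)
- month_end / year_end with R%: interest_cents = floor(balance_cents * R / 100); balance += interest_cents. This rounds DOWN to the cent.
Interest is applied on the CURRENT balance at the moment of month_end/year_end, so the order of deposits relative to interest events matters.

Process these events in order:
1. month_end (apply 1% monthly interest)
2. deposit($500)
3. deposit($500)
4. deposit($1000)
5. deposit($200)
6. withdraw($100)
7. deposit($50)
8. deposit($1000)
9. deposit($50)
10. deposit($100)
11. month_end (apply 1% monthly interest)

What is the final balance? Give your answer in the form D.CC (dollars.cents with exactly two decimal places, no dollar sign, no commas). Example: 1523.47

Answer: 3843.05

Derivation:
After 1 (month_end (apply 1% monthly interest)): balance=$505.00 total_interest=$5.00
After 2 (deposit($500)): balance=$1005.00 total_interest=$5.00
After 3 (deposit($500)): balance=$1505.00 total_interest=$5.00
After 4 (deposit($1000)): balance=$2505.00 total_interest=$5.00
After 5 (deposit($200)): balance=$2705.00 total_interest=$5.00
After 6 (withdraw($100)): balance=$2605.00 total_interest=$5.00
After 7 (deposit($50)): balance=$2655.00 total_interest=$5.00
After 8 (deposit($1000)): balance=$3655.00 total_interest=$5.00
After 9 (deposit($50)): balance=$3705.00 total_interest=$5.00
After 10 (deposit($100)): balance=$3805.00 total_interest=$5.00
After 11 (month_end (apply 1% monthly interest)): balance=$3843.05 total_interest=$43.05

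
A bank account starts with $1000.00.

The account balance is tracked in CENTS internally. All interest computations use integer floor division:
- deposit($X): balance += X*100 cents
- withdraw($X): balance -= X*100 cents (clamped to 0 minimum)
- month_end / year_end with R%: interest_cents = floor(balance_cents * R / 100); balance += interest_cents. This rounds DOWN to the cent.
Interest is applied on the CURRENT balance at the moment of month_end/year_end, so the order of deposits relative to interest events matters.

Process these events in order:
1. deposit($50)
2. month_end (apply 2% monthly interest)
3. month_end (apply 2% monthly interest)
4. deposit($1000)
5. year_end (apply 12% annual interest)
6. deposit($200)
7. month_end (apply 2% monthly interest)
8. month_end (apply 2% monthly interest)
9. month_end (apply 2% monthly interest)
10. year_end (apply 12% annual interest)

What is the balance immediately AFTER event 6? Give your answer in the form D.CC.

Answer: 2543.51

Derivation:
After 1 (deposit($50)): balance=$1050.00 total_interest=$0.00
After 2 (month_end (apply 2% monthly interest)): balance=$1071.00 total_interest=$21.00
After 3 (month_end (apply 2% monthly interest)): balance=$1092.42 total_interest=$42.42
After 4 (deposit($1000)): balance=$2092.42 total_interest=$42.42
After 5 (year_end (apply 12% annual interest)): balance=$2343.51 total_interest=$293.51
After 6 (deposit($200)): balance=$2543.51 total_interest=$293.51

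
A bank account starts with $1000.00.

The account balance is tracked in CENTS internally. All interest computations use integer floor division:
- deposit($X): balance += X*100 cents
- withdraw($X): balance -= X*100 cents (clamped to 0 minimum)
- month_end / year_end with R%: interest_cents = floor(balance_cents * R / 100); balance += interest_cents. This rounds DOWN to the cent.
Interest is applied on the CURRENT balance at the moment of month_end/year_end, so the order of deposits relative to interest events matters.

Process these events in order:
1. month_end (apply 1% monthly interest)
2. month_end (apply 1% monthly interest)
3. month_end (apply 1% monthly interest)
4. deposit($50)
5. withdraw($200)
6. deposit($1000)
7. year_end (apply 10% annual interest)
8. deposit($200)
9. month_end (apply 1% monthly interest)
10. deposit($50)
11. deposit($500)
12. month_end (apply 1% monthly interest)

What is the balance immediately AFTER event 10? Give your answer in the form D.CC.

Answer: 2341.01

Derivation:
After 1 (month_end (apply 1% monthly interest)): balance=$1010.00 total_interest=$10.00
After 2 (month_end (apply 1% monthly interest)): balance=$1020.10 total_interest=$20.10
After 3 (month_end (apply 1% monthly interest)): balance=$1030.30 total_interest=$30.30
After 4 (deposit($50)): balance=$1080.30 total_interest=$30.30
After 5 (withdraw($200)): balance=$880.30 total_interest=$30.30
After 6 (deposit($1000)): balance=$1880.30 total_interest=$30.30
After 7 (year_end (apply 10% annual interest)): balance=$2068.33 total_interest=$218.33
After 8 (deposit($200)): balance=$2268.33 total_interest=$218.33
After 9 (month_end (apply 1% monthly interest)): balance=$2291.01 total_interest=$241.01
After 10 (deposit($50)): balance=$2341.01 total_interest=$241.01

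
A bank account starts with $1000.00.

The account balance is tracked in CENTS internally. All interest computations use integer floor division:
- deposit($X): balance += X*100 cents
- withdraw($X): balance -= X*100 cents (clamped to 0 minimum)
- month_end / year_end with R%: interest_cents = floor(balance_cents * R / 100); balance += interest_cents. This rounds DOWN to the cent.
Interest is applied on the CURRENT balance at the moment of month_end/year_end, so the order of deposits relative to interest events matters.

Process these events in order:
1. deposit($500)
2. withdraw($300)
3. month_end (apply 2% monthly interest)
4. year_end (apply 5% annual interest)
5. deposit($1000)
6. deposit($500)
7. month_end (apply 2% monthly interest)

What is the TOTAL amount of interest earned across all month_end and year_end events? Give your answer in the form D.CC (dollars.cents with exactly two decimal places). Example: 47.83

Answer: 140.90

Derivation:
After 1 (deposit($500)): balance=$1500.00 total_interest=$0.00
After 2 (withdraw($300)): balance=$1200.00 total_interest=$0.00
After 3 (month_end (apply 2% monthly interest)): balance=$1224.00 total_interest=$24.00
After 4 (year_end (apply 5% annual interest)): balance=$1285.20 total_interest=$85.20
After 5 (deposit($1000)): balance=$2285.20 total_interest=$85.20
After 6 (deposit($500)): balance=$2785.20 total_interest=$85.20
After 7 (month_end (apply 2% monthly interest)): balance=$2840.90 total_interest=$140.90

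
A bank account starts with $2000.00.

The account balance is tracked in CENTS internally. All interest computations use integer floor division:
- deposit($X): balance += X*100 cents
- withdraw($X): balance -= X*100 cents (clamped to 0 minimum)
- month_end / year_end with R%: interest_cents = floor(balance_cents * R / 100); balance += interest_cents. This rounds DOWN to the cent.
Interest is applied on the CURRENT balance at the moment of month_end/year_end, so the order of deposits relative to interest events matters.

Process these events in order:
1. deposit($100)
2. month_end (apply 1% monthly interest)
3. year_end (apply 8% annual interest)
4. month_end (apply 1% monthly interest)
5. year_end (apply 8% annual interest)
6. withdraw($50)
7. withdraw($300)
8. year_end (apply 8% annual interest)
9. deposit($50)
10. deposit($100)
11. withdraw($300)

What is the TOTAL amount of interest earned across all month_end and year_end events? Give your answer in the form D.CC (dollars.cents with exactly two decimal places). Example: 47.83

After 1 (deposit($100)): balance=$2100.00 total_interest=$0.00
After 2 (month_end (apply 1% monthly interest)): balance=$2121.00 total_interest=$21.00
After 3 (year_end (apply 8% annual interest)): balance=$2290.68 total_interest=$190.68
After 4 (month_end (apply 1% monthly interest)): balance=$2313.58 total_interest=$213.58
After 5 (year_end (apply 8% annual interest)): balance=$2498.66 total_interest=$398.66
After 6 (withdraw($50)): balance=$2448.66 total_interest=$398.66
After 7 (withdraw($300)): balance=$2148.66 total_interest=$398.66
After 8 (year_end (apply 8% annual interest)): balance=$2320.55 total_interest=$570.55
After 9 (deposit($50)): balance=$2370.55 total_interest=$570.55
After 10 (deposit($100)): balance=$2470.55 total_interest=$570.55
After 11 (withdraw($300)): balance=$2170.55 total_interest=$570.55

Answer: 570.55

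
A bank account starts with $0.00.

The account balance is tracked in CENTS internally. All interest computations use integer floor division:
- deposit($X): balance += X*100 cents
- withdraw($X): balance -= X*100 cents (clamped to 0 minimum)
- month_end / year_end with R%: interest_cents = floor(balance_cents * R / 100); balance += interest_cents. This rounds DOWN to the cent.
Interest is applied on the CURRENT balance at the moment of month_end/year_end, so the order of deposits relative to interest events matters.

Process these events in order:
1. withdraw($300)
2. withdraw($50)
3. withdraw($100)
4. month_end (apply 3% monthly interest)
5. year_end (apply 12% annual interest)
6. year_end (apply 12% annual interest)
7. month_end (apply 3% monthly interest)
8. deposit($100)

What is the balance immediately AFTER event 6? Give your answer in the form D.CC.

Answer: 0.00

Derivation:
After 1 (withdraw($300)): balance=$0.00 total_interest=$0.00
After 2 (withdraw($50)): balance=$0.00 total_interest=$0.00
After 3 (withdraw($100)): balance=$0.00 total_interest=$0.00
After 4 (month_end (apply 3% monthly interest)): balance=$0.00 total_interest=$0.00
After 5 (year_end (apply 12% annual interest)): balance=$0.00 total_interest=$0.00
After 6 (year_end (apply 12% annual interest)): balance=$0.00 total_interest=$0.00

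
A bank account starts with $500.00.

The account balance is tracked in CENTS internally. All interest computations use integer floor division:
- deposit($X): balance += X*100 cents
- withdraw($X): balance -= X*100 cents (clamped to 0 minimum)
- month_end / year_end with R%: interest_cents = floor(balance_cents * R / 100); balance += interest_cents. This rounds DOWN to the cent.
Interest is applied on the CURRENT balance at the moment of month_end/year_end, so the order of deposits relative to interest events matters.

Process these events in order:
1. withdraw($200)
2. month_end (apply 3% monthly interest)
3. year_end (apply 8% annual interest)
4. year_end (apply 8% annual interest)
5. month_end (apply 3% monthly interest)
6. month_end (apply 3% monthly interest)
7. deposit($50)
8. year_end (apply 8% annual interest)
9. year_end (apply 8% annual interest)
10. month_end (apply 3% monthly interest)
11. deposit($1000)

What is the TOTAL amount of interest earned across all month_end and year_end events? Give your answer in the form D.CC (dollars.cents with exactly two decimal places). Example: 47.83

After 1 (withdraw($200)): balance=$300.00 total_interest=$0.00
After 2 (month_end (apply 3% monthly interest)): balance=$309.00 total_interest=$9.00
After 3 (year_end (apply 8% annual interest)): balance=$333.72 total_interest=$33.72
After 4 (year_end (apply 8% annual interest)): balance=$360.41 total_interest=$60.41
After 5 (month_end (apply 3% monthly interest)): balance=$371.22 total_interest=$71.22
After 6 (month_end (apply 3% monthly interest)): balance=$382.35 total_interest=$82.35
After 7 (deposit($50)): balance=$432.35 total_interest=$82.35
After 8 (year_end (apply 8% annual interest)): balance=$466.93 total_interest=$116.93
After 9 (year_end (apply 8% annual interest)): balance=$504.28 total_interest=$154.28
After 10 (month_end (apply 3% monthly interest)): balance=$519.40 total_interest=$169.40
After 11 (deposit($1000)): balance=$1519.40 total_interest=$169.40

Answer: 169.40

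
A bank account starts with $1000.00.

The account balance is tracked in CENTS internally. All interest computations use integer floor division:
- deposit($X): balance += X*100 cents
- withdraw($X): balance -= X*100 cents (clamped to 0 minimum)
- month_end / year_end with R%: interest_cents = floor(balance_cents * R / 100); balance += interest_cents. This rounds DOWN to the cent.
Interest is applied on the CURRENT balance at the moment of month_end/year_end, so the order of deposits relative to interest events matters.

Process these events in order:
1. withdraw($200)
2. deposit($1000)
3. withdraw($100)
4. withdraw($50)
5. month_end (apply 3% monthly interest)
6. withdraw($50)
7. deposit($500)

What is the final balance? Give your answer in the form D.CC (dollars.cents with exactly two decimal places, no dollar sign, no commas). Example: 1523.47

Answer: 2149.50

Derivation:
After 1 (withdraw($200)): balance=$800.00 total_interest=$0.00
After 2 (deposit($1000)): balance=$1800.00 total_interest=$0.00
After 3 (withdraw($100)): balance=$1700.00 total_interest=$0.00
After 4 (withdraw($50)): balance=$1650.00 total_interest=$0.00
After 5 (month_end (apply 3% monthly interest)): balance=$1699.50 total_interest=$49.50
After 6 (withdraw($50)): balance=$1649.50 total_interest=$49.50
After 7 (deposit($500)): balance=$2149.50 total_interest=$49.50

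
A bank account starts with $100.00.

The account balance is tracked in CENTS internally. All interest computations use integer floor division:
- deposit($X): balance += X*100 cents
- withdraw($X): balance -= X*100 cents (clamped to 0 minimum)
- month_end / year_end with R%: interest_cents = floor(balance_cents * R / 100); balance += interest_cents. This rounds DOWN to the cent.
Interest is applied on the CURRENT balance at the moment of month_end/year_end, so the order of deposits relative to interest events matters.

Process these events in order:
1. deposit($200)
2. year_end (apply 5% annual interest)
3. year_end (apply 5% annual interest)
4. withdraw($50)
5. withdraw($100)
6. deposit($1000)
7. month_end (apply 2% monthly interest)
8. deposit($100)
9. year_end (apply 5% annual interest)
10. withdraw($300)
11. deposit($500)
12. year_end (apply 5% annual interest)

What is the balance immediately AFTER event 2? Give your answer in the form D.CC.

After 1 (deposit($200)): balance=$300.00 total_interest=$0.00
After 2 (year_end (apply 5% annual interest)): balance=$315.00 total_interest=$15.00

Answer: 315.00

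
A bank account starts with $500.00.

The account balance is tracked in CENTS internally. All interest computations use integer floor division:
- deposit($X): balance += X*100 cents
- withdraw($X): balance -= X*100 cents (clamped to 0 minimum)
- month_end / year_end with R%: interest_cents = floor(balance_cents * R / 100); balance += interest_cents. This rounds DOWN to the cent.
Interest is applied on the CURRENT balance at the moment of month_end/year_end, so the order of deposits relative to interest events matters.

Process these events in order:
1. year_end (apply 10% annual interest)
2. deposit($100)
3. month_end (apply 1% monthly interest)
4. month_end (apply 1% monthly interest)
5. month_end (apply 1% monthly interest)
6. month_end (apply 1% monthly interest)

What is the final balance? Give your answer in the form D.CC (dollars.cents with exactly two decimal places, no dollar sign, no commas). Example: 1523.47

Answer: 676.38

Derivation:
After 1 (year_end (apply 10% annual interest)): balance=$550.00 total_interest=$50.00
After 2 (deposit($100)): balance=$650.00 total_interest=$50.00
After 3 (month_end (apply 1% monthly interest)): balance=$656.50 total_interest=$56.50
After 4 (month_end (apply 1% monthly interest)): balance=$663.06 total_interest=$63.06
After 5 (month_end (apply 1% monthly interest)): balance=$669.69 total_interest=$69.69
After 6 (month_end (apply 1% monthly interest)): balance=$676.38 total_interest=$76.38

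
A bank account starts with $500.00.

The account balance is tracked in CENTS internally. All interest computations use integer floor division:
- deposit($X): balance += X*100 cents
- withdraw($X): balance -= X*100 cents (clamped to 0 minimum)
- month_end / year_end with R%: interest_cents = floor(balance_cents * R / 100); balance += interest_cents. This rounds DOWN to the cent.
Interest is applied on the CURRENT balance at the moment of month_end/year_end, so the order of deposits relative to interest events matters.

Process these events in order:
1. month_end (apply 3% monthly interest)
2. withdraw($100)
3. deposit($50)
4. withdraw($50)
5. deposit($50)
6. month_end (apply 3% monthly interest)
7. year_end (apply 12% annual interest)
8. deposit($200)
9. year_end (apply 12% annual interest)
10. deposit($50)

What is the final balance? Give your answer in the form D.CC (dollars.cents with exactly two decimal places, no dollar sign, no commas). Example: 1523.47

After 1 (month_end (apply 3% monthly interest)): balance=$515.00 total_interest=$15.00
After 2 (withdraw($100)): balance=$415.00 total_interest=$15.00
After 3 (deposit($50)): balance=$465.00 total_interest=$15.00
After 4 (withdraw($50)): balance=$415.00 total_interest=$15.00
After 5 (deposit($50)): balance=$465.00 total_interest=$15.00
After 6 (month_end (apply 3% monthly interest)): balance=$478.95 total_interest=$28.95
After 7 (year_end (apply 12% annual interest)): balance=$536.42 total_interest=$86.42
After 8 (deposit($200)): balance=$736.42 total_interest=$86.42
After 9 (year_end (apply 12% annual interest)): balance=$824.79 total_interest=$174.79
After 10 (deposit($50)): balance=$874.79 total_interest=$174.79

Answer: 874.79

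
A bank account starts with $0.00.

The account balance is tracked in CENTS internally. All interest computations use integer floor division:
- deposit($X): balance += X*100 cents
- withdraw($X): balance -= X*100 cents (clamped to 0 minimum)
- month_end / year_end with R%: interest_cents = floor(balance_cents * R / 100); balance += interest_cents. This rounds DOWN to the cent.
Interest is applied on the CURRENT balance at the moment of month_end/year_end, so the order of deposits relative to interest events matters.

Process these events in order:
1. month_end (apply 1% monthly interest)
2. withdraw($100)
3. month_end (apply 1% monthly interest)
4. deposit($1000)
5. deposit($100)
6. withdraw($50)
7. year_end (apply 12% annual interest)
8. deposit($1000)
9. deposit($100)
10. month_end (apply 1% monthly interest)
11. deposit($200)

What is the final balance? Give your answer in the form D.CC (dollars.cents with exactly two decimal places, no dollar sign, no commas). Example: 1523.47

After 1 (month_end (apply 1% monthly interest)): balance=$0.00 total_interest=$0.00
After 2 (withdraw($100)): balance=$0.00 total_interest=$0.00
After 3 (month_end (apply 1% monthly interest)): balance=$0.00 total_interest=$0.00
After 4 (deposit($1000)): balance=$1000.00 total_interest=$0.00
After 5 (deposit($100)): balance=$1100.00 total_interest=$0.00
After 6 (withdraw($50)): balance=$1050.00 total_interest=$0.00
After 7 (year_end (apply 12% annual interest)): balance=$1176.00 total_interest=$126.00
After 8 (deposit($1000)): balance=$2176.00 total_interest=$126.00
After 9 (deposit($100)): balance=$2276.00 total_interest=$126.00
After 10 (month_end (apply 1% monthly interest)): balance=$2298.76 total_interest=$148.76
After 11 (deposit($200)): balance=$2498.76 total_interest=$148.76

Answer: 2498.76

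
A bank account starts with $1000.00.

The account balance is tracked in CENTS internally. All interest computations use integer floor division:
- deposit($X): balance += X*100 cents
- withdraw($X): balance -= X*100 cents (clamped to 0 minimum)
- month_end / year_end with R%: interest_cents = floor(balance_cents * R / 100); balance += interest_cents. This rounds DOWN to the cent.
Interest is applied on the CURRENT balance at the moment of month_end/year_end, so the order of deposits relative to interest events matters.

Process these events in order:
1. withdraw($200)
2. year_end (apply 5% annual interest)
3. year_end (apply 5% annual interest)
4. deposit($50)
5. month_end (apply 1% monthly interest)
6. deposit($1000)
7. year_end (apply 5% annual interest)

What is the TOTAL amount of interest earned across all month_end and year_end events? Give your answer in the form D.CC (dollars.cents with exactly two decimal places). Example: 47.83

Answer: 188.38

Derivation:
After 1 (withdraw($200)): balance=$800.00 total_interest=$0.00
After 2 (year_end (apply 5% annual interest)): balance=$840.00 total_interest=$40.00
After 3 (year_end (apply 5% annual interest)): balance=$882.00 total_interest=$82.00
After 4 (deposit($50)): balance=$932.00 total_interest=$82.00
After 5 (month_end (apply 1% monthly interest)): balance=$941.32 total_interest=$91.32
After 6 (deposit($1000)): balance=$1941.32 total_interest=$91.32
After 7 (year_end (apply 5% annual interest)): balance=$2038.38 total_interest=$188.38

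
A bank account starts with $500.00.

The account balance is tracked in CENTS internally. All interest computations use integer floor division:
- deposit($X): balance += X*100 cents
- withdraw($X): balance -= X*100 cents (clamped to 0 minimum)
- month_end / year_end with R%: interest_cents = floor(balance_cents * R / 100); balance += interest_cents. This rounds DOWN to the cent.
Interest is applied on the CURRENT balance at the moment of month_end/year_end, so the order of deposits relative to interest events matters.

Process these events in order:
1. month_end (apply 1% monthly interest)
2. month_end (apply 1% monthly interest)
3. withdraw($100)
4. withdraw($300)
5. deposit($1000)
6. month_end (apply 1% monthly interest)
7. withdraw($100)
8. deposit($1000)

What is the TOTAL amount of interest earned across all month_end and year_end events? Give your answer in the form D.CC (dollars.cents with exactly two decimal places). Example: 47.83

Answer: 21.15

Derivation:
After 1 (month_end (apply 1% monthly interest)): balance=$505.00 total_interest=$5.00
After 2 (month_end (apply 1% monthly interest)): balance=$510.05 total_interest=$10.05
After 3 (withdraw($100)): balance=$410.05 total_interest=$10.05
After 4 (withdraw($300)): balance=$110.05 total_interest=$10.05
After 5 (deposit($1000)): balance=$1110.05 total_interest=$10.05
After 6 (month_end (apply 1% monthly interest)): balance=$1121.15 total_interest=$21.15
After 7 (withdraw($100)): balance=$1021.15 total_interest=$21.15
After 8 (deposit($1000)): balance=$2021.15 total_interest=$21.15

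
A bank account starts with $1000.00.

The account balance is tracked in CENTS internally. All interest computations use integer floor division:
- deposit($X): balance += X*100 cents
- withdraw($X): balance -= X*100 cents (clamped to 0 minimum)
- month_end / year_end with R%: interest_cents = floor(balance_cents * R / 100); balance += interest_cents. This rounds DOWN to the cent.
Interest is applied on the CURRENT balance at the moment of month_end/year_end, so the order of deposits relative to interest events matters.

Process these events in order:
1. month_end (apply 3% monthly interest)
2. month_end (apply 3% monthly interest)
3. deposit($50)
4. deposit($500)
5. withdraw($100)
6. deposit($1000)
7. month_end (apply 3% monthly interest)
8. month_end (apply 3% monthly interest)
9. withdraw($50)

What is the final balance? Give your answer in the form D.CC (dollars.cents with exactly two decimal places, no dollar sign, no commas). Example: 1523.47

Answer: 2613.80

Derivation:
After 1 (month_end (apply 3% monthly interest)): balance=$1030.00 total_interest=$30.00
After 2 (month_end (apply 3% monthly interest)): balance=$1060.90 total_interest=$60.90
After 3 (deposit($50)): balance=$1110.90 total_interest=$60.90
After 4 (deposit($500)): balance=$1610.90 total_interest=$60.90
After 5 (withdraw($100)): balance=$1510.90 total_interest=$60.90
After 6 (deposit($1000)): balance=$2510.90 total_interest=$60.90
After 7 (month_end (apply 3% monthly interest)): balance=$2586.22 total_interest=$136.22
After 8 (month_end (apply 3% monthly interest)): balance=$2663.80 total_interest=$213.80
After 9 (withdraw($50)): balance=$2613.80 total_interest=$213.80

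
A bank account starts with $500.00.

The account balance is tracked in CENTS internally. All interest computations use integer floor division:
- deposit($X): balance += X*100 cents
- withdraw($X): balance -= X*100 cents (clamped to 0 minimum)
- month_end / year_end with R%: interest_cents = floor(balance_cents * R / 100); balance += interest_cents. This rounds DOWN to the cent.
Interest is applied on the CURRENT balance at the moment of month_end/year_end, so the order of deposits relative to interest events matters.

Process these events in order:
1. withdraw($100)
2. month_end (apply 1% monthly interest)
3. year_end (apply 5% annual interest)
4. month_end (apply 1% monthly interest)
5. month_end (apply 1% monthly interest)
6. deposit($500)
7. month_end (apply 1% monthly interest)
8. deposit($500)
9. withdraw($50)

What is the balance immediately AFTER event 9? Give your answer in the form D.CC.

After 1 (withdraw($100)): balance=$400.00 total_interest=$0.00
After 2 (month_end (apply 1% monthly interest)): balance=$404.00 total_interest=$4.00
After 3 (year_end (apply 5% annual interest)): balance=$424.20 total_interest=$24.20
After 4 (month_end (apply 1% monthly interest)): balance=$428.44 total_interest=$28.44
After 5 (month_end (apply 1% monthly interest)): balance=$432.72 total_interest=$32.72
After 6 (deposit($500)): balance=$932.72 total_interest=$32.72
After 7 (month_end (apply 1% monthly interest)): balance=$942.04 total_interest=$42.04
After 8 (deposit($500)): balance=$1442.04 total_interest=$42.04
After 9 (withdraw($50)): balance=$1392.04 total_interest=$42.04

Answer: 1392.04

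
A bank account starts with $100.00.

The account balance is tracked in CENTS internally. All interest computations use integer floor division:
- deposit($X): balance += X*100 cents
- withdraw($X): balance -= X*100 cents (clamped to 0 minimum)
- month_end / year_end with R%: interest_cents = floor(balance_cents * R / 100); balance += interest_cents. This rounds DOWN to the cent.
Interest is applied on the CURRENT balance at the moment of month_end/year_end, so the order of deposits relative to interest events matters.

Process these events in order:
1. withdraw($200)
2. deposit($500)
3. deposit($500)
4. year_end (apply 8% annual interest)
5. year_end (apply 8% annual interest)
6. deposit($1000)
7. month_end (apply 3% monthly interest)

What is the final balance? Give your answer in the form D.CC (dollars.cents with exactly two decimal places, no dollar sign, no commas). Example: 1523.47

After 1 (withdraw($200)): balance=$0.00 total_interest=$0.00
After 2 (deposit($500)): balance=$500.00 total_interest=$0.00
After 3 (deposit($500)): balance=$1000.00 total_interest=$0.00
After 4 (year_end (apply 8% annual interest)): balance=$1080.00 total_interest=$80.00
After 5 (year_end (apply 8% annual interest)): balance=$1166.40 total_interest=$166.40
After 6 (deposit($1000)): balance=$2166.40 total_interest=$166.40
After 7 (month_end (apply 3% monthly interest)): balance=$2231.39 total_interest=$231.39

Answer: 2231.39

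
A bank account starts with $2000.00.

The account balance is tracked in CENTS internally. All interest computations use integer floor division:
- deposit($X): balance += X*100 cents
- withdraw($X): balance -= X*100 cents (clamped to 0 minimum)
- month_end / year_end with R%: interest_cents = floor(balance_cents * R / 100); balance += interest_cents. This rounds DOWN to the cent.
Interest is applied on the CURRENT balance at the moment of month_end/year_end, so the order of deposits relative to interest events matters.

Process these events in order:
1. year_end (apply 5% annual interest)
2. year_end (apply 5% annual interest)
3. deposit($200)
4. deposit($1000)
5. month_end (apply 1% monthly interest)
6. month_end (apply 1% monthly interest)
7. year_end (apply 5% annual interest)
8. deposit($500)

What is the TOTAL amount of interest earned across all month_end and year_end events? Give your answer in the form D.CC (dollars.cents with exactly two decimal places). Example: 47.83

Answer: 447.11

Derivation:
After 1 (year_end (apply 5% annual interest)): balance=$2100.00 total_interest=$100.00
After 2 (year_end (apply 5% annual interest)): balance=$2205.00 total_interest=$205.00
After 3 (deposit($200)): balance=$2405.00 total_interest=$205.00
After 4 (deposit($1000)): balance=$3405.00 total_interest=$205.00
After 5 (month_end (apply 1% monthly interest)): balance=$3439.05 total_interest=$239.05
After 6 (month_end (apply 1% monthly interest)): balance=$3473.44 total_interest=$273.44
After 7 (year_end (apply 5% annual interest)): balance=$3647.11 total_interest=$447.11
After 8 (deposit($500)): balance=$4147.11 total_interest=$447.11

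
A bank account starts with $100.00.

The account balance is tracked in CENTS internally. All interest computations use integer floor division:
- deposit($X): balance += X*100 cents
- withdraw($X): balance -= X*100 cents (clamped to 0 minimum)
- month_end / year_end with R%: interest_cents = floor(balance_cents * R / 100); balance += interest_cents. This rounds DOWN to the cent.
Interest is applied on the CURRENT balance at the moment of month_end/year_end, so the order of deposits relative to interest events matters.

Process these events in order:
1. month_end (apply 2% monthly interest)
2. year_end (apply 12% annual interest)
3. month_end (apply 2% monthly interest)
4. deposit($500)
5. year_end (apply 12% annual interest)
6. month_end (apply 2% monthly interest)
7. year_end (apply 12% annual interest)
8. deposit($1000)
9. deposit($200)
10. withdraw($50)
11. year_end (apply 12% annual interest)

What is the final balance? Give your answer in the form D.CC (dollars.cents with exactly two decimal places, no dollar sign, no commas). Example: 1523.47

After 1 (month_end (apply 2% monthly interest)): balance=$102.00 total_interest=$2.00
After 2 (year_end (apply 12% annual interest)): balance=$114.24 total_interest=$14.24
After 3 (month_end (apply 2% monthly interest)): balance=$116.52 total_interest=$16.52
After 4 (deposit($500)): balance=$616.52 total_interest=$16.52
After 5 (year_end (apply 12% annual interest)): balance=$690.50 total_interest=$90.50
After 6 (month_end (apply 2% monthly interest)): balance=$704.31 total_interest=$104.31
After 7 (year_end (apply 12% annual interest)): balance=$788.82 total_interest=$188.82
After 8 (deposit($1000)): balance=$1788.82 total_interest=$188.82
After 9 (deposit($200)): balance=$1988.82 total_interest=$188.82
After 10 (withdraw($50)): balance=$1938.82 total_interest=$188.82
After 11 (year_end (apply 12% annual interest)): balance=$2171.47 total_interest=$421.47

Answer: 2171.47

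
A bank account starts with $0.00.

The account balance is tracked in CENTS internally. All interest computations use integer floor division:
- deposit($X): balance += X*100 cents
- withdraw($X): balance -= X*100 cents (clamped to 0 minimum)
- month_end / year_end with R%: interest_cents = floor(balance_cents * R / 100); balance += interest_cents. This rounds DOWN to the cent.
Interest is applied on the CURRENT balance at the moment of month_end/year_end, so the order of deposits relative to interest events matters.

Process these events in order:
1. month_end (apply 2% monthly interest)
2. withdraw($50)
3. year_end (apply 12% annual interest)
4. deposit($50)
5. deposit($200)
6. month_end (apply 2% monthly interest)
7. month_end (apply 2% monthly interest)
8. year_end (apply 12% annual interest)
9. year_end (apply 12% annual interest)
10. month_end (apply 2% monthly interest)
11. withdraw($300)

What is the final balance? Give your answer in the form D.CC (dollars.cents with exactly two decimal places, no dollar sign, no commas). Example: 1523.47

Answer: 32.78

Derivation:
After 1 (month_end (apply 2% monthly interest)): balance=$0.00 total_interest=$0.00
After 2 (withdraw($50)): balance=$0.00 total_interest=$0.00
After 3 (year_end (apply 12% annual interest)): balance=$0.00 total_interest=$0.00
After 4 (deposit($50)): balance=$50.00 total_interest=$0.00
After 5 (deposit($200)): balance=$250.00 total_interest=$0.00
After 6 (month_end (apply 2% monthly interest)): balance=$255.00 total_interest=$5.00
After 7 (month_end (apply 2% monthly interest)): balance=$260.10 total_interest=$10.10
After 8 (year_end (apply 12% annual interest)): balance=$291.31 total_interest=$41.31
After 9 (year_end (apply 12% annual interest)): balance=$326.26 total_interest=$76.26
After 10 (month_end (apply 2% monthly interest)): balance=$332.78 total_interest=$82.78
After 11 (withdraw($300)): balance=$32.78 total_interest=$82.78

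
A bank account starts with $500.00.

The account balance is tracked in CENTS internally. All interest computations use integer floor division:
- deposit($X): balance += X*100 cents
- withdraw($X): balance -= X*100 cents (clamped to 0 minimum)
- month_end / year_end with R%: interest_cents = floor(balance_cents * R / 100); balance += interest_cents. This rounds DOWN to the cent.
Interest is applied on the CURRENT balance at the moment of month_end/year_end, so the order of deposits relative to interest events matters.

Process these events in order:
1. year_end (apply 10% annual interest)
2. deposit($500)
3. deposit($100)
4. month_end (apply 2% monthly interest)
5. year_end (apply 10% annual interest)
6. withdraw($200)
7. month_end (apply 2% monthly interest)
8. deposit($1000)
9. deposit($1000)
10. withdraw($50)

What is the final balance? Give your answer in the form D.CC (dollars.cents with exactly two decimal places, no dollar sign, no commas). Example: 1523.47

Answer: 3062.10

Derivation:
After 1 (year_end (apply 10% annual interest)): balance=$550.00 total_interest=$50.00
After 2 (deposit($500)): balance=$1050.00 total_interest=$50.00
After 3 (deposit($100)): balance=$1150.00 total_interest=$50.00
After 4 (month_end (apply 2% monthly interest)): balance=$1173.00 total_interest=$73.00
After 5 (year_end (apply 10% annual interest)): balance=$1290.30 total_interest=$190.30
After 6 (withdraw($200)): balance=$1090.30 total_interest=$190.30
After 7 (month_end (apply 2% monthly interest)): balance=$1112.10 total_interest=$212.10
After 8 (deposit($1000)): balance=$2112.10 total_interest=$212.10
After 9 (deposit($1000)): balance=$3112.10 total_interest=$212.10
After 10 (withdraw($50)): balance=$3062.10 total_interest=$212.10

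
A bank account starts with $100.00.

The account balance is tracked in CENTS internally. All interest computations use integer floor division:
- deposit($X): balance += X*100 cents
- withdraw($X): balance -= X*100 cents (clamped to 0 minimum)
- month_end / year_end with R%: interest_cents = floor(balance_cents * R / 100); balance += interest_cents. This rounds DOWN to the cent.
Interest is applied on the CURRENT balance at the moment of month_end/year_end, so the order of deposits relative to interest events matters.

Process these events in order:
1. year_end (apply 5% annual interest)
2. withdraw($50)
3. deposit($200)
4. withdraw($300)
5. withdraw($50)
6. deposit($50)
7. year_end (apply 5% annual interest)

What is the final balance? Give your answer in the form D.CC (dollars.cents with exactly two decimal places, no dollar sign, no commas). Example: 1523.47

Answer: 52.50

Derivation:
After 1 (year_end (apply 5% annual interest)): balance=$105.00 total_interest=$5.00
After 2 (withdraw($50)): balance=$55.00 total_interest=$5.00
After 3 (deposit($200)): balance=$255.00 total_interest=$5.00
After 4 (withdraw($300)): balance=$0.00 total_interest=$5.00
After 5 (withdraw($50)): balance=$0.00 total_interest=$5.00
After 6 (deposit($50)): balance=$50.00 total_interest=$5.00
After 7 (year_end (apply 5% annual interest)): balance=$52.50 total_interest=$7.50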